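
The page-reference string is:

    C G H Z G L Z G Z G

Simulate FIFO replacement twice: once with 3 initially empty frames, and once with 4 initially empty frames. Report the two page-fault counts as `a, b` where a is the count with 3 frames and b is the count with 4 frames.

3 frames: F F F F . F . F . . → 6 faults.
4 frames: F F F F . F . . . . → 5 faults.
5 < 6: adding a frame reduced faults, as is typical.

6, 5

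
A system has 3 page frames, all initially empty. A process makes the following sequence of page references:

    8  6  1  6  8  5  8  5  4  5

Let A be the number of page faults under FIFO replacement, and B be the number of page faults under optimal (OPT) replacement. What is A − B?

1

Under FIFO: F F F . . F F . F . → 6 faults.
Under OPT: F F F . . F . . F . → 5 faults.
A − B = 6 − 5 = 1.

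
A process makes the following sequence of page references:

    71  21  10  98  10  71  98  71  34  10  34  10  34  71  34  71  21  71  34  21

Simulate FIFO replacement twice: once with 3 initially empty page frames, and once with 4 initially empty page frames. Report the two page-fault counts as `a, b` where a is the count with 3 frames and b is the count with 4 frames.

3 frames: F F F F . F . . F F . . . . . . F F F . → 10 faults.
4 frames: F F F F . . . . F . . . . F . . F . . . → 7 faults.
7 < 10: adding a frame reduced faults, as is typical.

10, 7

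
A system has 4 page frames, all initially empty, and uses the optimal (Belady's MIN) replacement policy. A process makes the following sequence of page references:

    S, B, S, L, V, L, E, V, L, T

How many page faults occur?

S: miss, frames {S}
B: miss, frames {S,B}
S: hit
L: miss, frames {S,B,L}
V: miss, frames {S,B,L,V}
L: hit
E: miss, evict B, frames {S,L,V,E}
V: hit
L: hit
T: miss, evict E, frames {S,L,V,T}
Page faults: 6.

6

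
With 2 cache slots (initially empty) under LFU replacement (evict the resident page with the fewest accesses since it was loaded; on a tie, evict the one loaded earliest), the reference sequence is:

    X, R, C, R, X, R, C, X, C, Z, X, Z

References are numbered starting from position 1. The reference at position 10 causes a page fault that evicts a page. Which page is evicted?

pos 1: X: fault, frames [X]
pos 2: R: fault, frames [X, R]
pos 3: C: fault, evict X, frames [R, C]
pos 4: R: hit
pos 5: X: fault, evict C, frames [R, X]
pos 6: R: hit
pos 7: C: fault, evict X, frames [R, C]
pos 8: X: fault, evict C, frames [R, X]
pos 9: C: fault, evict X, frames [R, C]
pos 10: Z: fault, evict C, frames [R, Z]
At position 10, page C is evicted.

C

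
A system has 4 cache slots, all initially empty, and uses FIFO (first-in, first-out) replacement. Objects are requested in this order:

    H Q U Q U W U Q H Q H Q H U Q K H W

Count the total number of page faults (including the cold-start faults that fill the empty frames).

H -> miss, frames (H)
Q -> miss, frames (H Q)
U -> miss, frames (H Q U)
Q -> hit
U -> hit
W -> miss, frames (H Q U W)
U -> hit
Q -> hit
H -> hit
Q -> hit
H -> hit
Q -> hit
H -> hit
U -> hit
Q -> hit
K -> miss, evict H, frames (Q U W K)
H -> miss, evict Q, frames (U W K H)
W -> hit
Page faults: 6.

6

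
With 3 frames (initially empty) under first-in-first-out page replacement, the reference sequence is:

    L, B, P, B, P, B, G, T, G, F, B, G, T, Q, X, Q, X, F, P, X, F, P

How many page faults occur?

L -> miss, frames [L]
B -> miss, frames [L, B]
P -> miss, frames [L, B, P]
B -> hit
P -> hit
B -> hit
G -> miss, evict L, frames [B, P, G]
T -> miss, evict B, frames [P, G, T]
G -> hit
F -> miss, evict P, frames [G, T, F]
B -> miss, evict G, frames [T, F, B]
G -> miss, evict T, frames [F, B, G]
T -> miss, evict F, frames [B, G, T]
Q -> miss, evict B, frames [G, T, Q]
X -> miss, evict G, frames [T, Q, X]
Q -> hit
X -> hit
F -> miss, evict T, frames [Q, X, F]
P -> miss, evict Q, frames [X, F, P]
X -> hit
F -> hit
P -> hit
Page faults: 13.

13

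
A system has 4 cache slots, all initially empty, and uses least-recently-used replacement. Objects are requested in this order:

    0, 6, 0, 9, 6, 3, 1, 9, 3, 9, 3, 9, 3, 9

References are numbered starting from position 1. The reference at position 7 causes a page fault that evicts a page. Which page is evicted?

0

pos 1: 0 -> miss, frames (0)
pos 2: 6 -> miss, frames (0 6)
pos 3: 0 -> hit
pos 4: 9 -> miss, frames (6 0 9)
pos 5: 6 -> hit
pos 6: 3 -> miss, frames (0 9 6 3)
pos 7: 1 -> miss, evict 0, frames (9 6 3 1)
At position 7, page 0 is evicted.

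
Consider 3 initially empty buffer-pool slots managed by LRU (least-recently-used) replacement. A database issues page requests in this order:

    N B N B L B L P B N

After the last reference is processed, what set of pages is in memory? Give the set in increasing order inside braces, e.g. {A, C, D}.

N -> miss, frames {N}
B -> miss, frames {N,B}
N -> hit
B -> hit
L -> miss, frames {N,B,L}
B -> hit
L -> hit
P -> miss, evict N, frames {B,L,P}
B -> hit
N -> miss, evict L, frames {P,B,N}

{B, N, P}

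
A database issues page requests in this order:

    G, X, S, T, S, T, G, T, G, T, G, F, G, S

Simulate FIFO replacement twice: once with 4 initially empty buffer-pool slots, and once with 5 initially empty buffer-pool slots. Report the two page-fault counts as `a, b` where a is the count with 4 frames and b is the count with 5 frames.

6, 5

4 frames: F F F F . . . . . . . F F . → 6 faults.
5 frames: F F F F . . . . . . . F . . → 5 faults.
5 < 6: adding a frame reduced faults, as is typical.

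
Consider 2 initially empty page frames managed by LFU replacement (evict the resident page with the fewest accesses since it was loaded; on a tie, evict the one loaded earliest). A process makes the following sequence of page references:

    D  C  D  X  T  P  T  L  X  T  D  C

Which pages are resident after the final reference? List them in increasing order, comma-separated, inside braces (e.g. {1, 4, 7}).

D: fault, frames (D)
C: fault, frames (D C)
D: hit
X: fault, evict C, frames (D X)
T: fault, evict X, frames (D T)
P: fault, evict T, frames (D P)
T: fault, evict P, frames (D T)
L: fault, evict T, frames (D L)
X: fault, evict L, frames (D X)
T: fault, evict X, frames (D T)
D: hit
C: fault, evict T, frames (D C)

{C, D}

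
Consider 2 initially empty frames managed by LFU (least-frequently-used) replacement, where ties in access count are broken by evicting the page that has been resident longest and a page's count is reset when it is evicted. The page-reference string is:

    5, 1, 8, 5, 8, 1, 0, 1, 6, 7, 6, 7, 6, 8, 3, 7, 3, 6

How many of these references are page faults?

16

5 → miss, frames {5}
1 → miss, frames {5,1}
8 → miss, evict 5, frames {1,8}
5 → miss, evict 1, frames {8,5}
8 → hit
1 → miss, evict 5, frames {8,1}
0 → miss, evict 1, frames {8,0}
1 → miss, evict 0, frames {8,1}
6 → miss, evict 1, frames {8,6}
7 → miss, evict 6, frames {8,7}
6 → miss, evict 7, frames {8,6}
7 → miss, evict 6, frames {8,7}
6 → miss, evict 7, frames {8,6}
8 → hit
3 → miss, evict 6, frames {8,3}
7 → miss, evict 3, frames {8,7}
3 → miss, evict 7, frames {8,3}
6 → miss, evict 3, frames {8,6}
Page faults: 16.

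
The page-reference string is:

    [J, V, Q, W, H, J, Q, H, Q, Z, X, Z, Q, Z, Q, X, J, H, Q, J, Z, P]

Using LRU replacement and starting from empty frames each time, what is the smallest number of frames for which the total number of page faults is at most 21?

2

f=1: 22 faults
f=2: 18 faults
f=3: 14 faults
f=4: 12 faults
f=5: 8 faults
f=6: 8 faults
f=7: 8 faults
f=8: 8 faults
Smallest f with faults ≤ 21 is 2.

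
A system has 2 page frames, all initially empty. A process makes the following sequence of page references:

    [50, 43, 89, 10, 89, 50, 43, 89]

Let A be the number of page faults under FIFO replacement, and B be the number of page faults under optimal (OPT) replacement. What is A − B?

1

Under FIFO: F F F F . F F F → 7 faults.
Under OPT: F F F F . F F . → 6 faults.
A − B = 7 − 6 = 1.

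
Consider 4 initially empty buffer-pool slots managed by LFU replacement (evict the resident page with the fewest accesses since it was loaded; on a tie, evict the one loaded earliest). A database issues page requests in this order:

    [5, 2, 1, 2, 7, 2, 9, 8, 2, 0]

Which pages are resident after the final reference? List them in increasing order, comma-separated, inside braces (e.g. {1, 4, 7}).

{0, 2, 8, 9}

5 -> miss, frames {5}
2 -> miss, frames {5,2}
1 -> miss, frames {5,2,1}
2 -> hit
7 -> miss, frames {5,2,1,7}
2 -> hit
9 -> miss, evict 5, frames {2,1,7,9}
8 -> miss, evict 1, frames {2,7,9,8}
2 -> hit
0 -> miss, evict 7, frames {2,9,8,0}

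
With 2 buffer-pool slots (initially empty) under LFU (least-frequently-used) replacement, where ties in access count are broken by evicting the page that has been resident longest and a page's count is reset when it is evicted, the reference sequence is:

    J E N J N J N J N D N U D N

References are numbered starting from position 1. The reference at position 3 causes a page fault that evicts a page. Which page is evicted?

J

pos 1: J: fault, frames [J]
pos 2: E: fault, frames [J, E]
pos 3: N: fault, evict J, frames [E, N]
At position 3, page J is evicted.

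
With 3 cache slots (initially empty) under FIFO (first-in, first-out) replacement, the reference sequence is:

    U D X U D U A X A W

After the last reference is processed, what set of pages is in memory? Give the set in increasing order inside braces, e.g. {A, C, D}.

{A, W, X}

U -> miss, frames {U}
D -> miss, frames {U,D}
X -> miss, frames {U,D,X}
U -> hit
D -> hit
U -> hit
A -> miss, evict U, frames {D,X,A}
X -> hit
A -> hit
W -> miss, evict D, frames {X,A,W}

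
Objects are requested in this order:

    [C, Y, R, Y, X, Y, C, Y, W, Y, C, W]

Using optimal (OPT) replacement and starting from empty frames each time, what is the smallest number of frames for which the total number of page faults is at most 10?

2

f=1: 12 faults
f=2: 7 faults
f=3: 5 faults
f=4: 5 faults
f=5: 5 faults
Smallest f with faults ≤ 10 is 2.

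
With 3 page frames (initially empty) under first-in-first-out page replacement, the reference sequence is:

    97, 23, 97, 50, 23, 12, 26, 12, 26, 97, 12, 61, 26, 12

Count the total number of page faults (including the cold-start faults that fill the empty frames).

97 -> fault, frames (97)
23 -> fault, frames (97 23)
97 -> hit
50 -> fault, frames (97 23 50)
23 -> hit
12 -> fault, evict 97, frames (23 50 12)
26 -> fault, evict 23, frames (50 12 26)
12 -> hit
26 -> hit
97 -> fault, evict 50, frames (12 26 97)
12 -> hit
61 -> fault, evict 12, frames (26 97 61)
26 -> hit
12 -> fault, evict 26, frames (97 61 12)
Page faults: 8.

8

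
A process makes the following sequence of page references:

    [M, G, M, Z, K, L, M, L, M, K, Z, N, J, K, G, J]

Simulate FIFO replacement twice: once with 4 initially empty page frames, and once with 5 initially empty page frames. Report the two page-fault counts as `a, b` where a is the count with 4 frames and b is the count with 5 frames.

10, 8

4 frames: F F . F F F F . . . . F F F F . → 10 faults.
5 frames: F F . F F F . . . . . F F . F . → 8 faults.
8 < 10: adding a frame reduced faults, as is typical.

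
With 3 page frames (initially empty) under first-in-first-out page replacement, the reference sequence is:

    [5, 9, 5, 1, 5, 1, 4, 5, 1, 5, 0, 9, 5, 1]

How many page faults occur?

8

5 → miss, frames {5}
9 → miss, frames {5,9}
5 → hit
1 → miss, frames {5,9,1}
5 → hit
1 → hit
4 → miss, evict 5, frames {9,1,4}
5 → miss, evict 9, frames {1,4,5}
1 → hit
5 → hit
0 → miss, evict 1, frames {4,5,0}
9 → miss, evict 4, frames {5,0,9}
5 → hit
1 → miss, evict 5, frames {0,9,1}
Page faults: 8.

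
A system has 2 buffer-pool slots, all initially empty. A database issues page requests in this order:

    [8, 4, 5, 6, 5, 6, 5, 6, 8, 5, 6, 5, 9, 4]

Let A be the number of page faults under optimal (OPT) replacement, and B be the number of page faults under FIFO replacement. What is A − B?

-1

Under OPT: F F F F . . . . F . F . F F → 8 faults.
Under FIFO: F F F F . . . . F F F . F F → 9 faults.
A − B = 8 − 9 = -1.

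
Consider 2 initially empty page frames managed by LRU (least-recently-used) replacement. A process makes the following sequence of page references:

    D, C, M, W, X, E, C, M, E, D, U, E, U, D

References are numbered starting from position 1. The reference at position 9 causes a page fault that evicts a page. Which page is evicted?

C

pos 1: D → miss, frames (D)
pos 2: C → miss, frames (D C)
pos 3: M → miss, evict D, frames (C M)
pos 4: W → miss, evict C, frames (M W)
pos 5: X → miss, evict M, frames (W X)
pos 6: E → miss, evict W, frames (X E)
pos 7: C → miss, evict X, frames (E C)
pos 8: M → miss, evict E, frames (C M)
pos 9: E → miss, evict C, frames (M E)
At position 9, page C is evicted.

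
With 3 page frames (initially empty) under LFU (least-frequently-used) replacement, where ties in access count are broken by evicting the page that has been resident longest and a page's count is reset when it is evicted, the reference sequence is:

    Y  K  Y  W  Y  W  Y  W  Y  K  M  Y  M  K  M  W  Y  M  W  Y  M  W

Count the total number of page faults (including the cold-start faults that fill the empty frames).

6

Y → miss, frames (Y)
K → miss, frames (Y K)
Y → hit
W → miss, frames (Y K W)
Y → hit
W → hit
Y → hit
W → hit
Y → hit
K → hit
M → miss, evict K, frames (Y W M)
Y → hit
M → hit
K → miss, evict M, frames (Y W K)
M → miss, evict K, frames (Y W M)
W → hit
Y → hit
M → hit
W → hit
Y → hit
M → hit
W → hit
Page faults: 6.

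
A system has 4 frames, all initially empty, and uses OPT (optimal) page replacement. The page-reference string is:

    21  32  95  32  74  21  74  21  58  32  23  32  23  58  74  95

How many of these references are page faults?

21: miss, frames {21}
32: miss, frames {21,32}
95: miss, frames {21,32,95}
32: hit
74: miss, frames {21,32,95,74}
21: hit
74: hit
21: hit
58: miss, evict 21, frames {32,95,74,58}
32: hit
23: miss, evict 95, frames {32,74,58,23}
32: hit
23: hit
58: hit
74: hit
95: miss, evict 23, frames {32,74,58,95}
Page faults: 7.

7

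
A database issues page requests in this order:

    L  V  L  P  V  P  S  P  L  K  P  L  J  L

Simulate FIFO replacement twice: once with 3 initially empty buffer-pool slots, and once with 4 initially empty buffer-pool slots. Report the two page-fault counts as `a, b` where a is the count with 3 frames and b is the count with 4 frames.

9, 7

3 frames: F F . F . . F . F F F . F F → 9 faults.
4 frames: F F . F . . F . . F . F F . → 7 faults.
7 < 9: adding a frame reduced faults, as is typical.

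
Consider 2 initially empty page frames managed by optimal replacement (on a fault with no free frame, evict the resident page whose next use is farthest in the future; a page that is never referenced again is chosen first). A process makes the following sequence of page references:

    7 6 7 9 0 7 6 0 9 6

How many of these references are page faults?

7: fault, frames {7}
6: fault, frames {7,6}
7: hit
9: fault, evict 6, frames {7,9}
0: fault, evict 9, frames {7,0}
7: hit
6: fault, evict 7, frames {0,6}
0: hit
9: fault, evict 0, frames {6,9}
6: hit
Page faults: 6.

6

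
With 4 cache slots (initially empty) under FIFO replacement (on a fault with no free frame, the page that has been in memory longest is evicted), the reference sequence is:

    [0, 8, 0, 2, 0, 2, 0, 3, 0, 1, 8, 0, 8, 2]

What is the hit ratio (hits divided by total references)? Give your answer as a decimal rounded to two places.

0 → fault, frames (0)
8 → fault, frames (0 8)
0 → hit
2 → fault, frames (0 8 2)
0 → hit
2 → hit
0 → hit
3 → fault, frames (0 8 2 3)
0 → hit
1 → fault, evict 0, frames (8 2 3 1)
8 → hit
0 → fault, evict 8, frames (2 3 1 0)
8 → fault, evict 2, frames (3 1 0 8)
2 → fault, evict 3, frames (1 0 8 2)
Hits: 6 of 14 references → 6/14 = 0.4286.

0.43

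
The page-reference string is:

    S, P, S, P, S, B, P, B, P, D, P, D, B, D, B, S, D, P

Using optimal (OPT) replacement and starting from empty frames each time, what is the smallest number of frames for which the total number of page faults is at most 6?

f=1: 18 faults
f=2: 7 faults
f=3: 5 faults
f=4: 4 faults
Smallest f with faults ≤ 6 is 3.

3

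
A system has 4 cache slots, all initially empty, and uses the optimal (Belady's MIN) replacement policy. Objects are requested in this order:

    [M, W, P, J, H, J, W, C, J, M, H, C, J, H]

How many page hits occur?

M -> fault, frames (M)
W -> fault, frames (M W)
P -> fault, frames (M W P)
J -> fault, frames (M W P J)
H -> fault, evict P, frames (M W J H)
J -> hit
W -> hit
C -> fault, evict W, frames (M J H C)
J -> hit
M -> hit
H -> hit
C -> hit
J -> hit
H -> hit
Hits: 8.

8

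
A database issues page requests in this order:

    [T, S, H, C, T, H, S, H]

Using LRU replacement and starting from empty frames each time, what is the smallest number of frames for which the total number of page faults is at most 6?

f=1: 8 faults
f=2: 7 faults
f=3: 6 faults
f=4: 4 faults
Smallest f with faults ≤ 6 is 3.

3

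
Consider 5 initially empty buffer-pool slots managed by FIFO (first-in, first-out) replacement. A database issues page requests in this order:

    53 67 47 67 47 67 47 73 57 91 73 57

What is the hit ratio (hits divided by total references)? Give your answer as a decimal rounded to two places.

0.50

53 → miss, frames (53)
67 → miss, frames (53 67)
47 → miss, frames (53 67 47)
67 → hit
47 → hit
67 → hit
47 → hit
73 → miss, frames (53 67 47 73)
57 → miss, frames (53 67 47 73 57)
91 → miss, evict 53, frames (67 47 73 57 91)
73 → hit
57 → hit
Hits: 6 of 12 references → 6/12 = 0.5000.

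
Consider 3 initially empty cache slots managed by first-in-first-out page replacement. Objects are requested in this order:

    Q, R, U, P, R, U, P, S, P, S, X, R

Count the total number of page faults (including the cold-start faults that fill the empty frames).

Q -> miss, frames {Q}
R -> miss, frames {Q,R}
U -> miss, frames {Q,R,U}
P -> miss, evict Q, frames {R,U,P}
R -> hit
U -> hit
P -> hit
S -> miss, evict R, frames {U,P,S}
P -> hit
S -> hit
X -> miss, evict U, frames {P,S,X}
R -> miss, evict P, frames {S,X,R}
Page faults: 7.

7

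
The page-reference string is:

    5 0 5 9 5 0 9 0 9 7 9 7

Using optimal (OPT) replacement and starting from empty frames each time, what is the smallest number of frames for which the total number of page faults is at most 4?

f=1: 12 faults
f=2: 5 faults
f=3: 4 faults
f=4: 4 faults
Smallest f with faults ≤ 4 is 3.

3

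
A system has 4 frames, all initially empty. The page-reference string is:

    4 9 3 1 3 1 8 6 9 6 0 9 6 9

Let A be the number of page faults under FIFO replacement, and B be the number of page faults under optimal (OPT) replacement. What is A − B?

1

Under FIFO: F F F F . . F F F . F . . . → 8 faults.
Under OPT: F F F F . . F F . . F . . . → 7 faults.
A − B = 8 − 7 = 1.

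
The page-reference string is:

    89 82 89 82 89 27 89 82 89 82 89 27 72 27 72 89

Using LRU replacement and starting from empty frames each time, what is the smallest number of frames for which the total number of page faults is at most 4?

f=1: 16 faults
f=2: 7 faults
f=3: 4 faults
f=4: 4 faults
Smallest f with faults ≤ 4 is 3.

3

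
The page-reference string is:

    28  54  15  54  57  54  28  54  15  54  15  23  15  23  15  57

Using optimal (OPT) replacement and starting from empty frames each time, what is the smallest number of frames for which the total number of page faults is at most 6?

f=1: 16 faults
f=2: 8 faults
f=3: 6 faults
f=4: 5 faults
f=5: 5 faults
Smallest f with faults ≤ 6 is 3.

3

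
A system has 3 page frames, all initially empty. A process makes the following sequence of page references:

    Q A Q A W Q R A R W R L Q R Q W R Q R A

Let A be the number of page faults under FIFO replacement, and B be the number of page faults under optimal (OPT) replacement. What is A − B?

2

Under FIFO: F F . . F . F . . . . F F . . F F . . F → 9 faults.
Under OPT: F F . . F . F . . . . F F . . . . . . F → 7 faults.
A − B = 9 − 7 = 2.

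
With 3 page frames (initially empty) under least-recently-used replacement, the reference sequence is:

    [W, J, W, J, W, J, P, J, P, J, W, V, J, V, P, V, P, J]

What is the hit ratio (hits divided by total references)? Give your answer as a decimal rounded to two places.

W -> fault, frames {W}
J -> fault, frames {W,J}
W -> hit
J -> hit
W -> hit
J -> hit
P -> fault, frames {W,J,P}
J -> hit
P -> hit
J -> hit
W -> hit
V -> fault, evict P, frames {J,W,V}
J -> hit
V -> hit
P -> fault, evict W, frames {J,V,P}
V -> hit
P -> hit
J -> hit
Hits: 13 of 18 references → 13/18 = 0.7222.

0.72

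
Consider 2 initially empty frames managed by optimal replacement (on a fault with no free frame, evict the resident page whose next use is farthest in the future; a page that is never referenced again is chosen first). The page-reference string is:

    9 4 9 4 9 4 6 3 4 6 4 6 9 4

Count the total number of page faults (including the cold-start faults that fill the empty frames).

6

9 → miss, frames [9]
4 → miss, frames [9, 4]
9 → hit
4 → hit
9 → hit
4 → hit
6 → miss, evict 9, frames [4, 6]
3 → miss, evict 6, frames [4, 3]
4 → hit
6 → miss, evict 3, frames [4, 6]
4 → hit
6 → hit
9 → miss, evict 6, frames [4, 9]
4 → hit
Page faults: 6.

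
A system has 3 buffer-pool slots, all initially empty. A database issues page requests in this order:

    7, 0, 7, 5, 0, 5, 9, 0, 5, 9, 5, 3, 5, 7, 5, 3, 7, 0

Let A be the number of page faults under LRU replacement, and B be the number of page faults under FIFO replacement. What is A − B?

-1

Under LRU: F F . F . . F . . . . F . F . . . F → 7 faults.
Under FIFO: F F . F . . F . . . . F . F F . . F → 8 faults.
A − B = 7 − 8 = -1.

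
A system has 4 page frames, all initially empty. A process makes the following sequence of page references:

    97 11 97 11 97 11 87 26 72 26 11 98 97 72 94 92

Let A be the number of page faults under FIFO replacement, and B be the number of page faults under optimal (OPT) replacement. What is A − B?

Under FIFO: F F . . . . F F F . . F F . F F → 9 faults.
Under OPT: F F . . . . F F F . . F . . F F → 8 faults.
A − B = 9 − 8 = 1.

1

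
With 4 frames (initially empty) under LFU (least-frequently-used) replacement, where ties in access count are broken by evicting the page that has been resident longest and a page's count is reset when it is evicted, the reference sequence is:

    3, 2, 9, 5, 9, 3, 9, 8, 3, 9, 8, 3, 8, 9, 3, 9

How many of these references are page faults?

5

3: fault, frames {3}
2: fault, frames {3,2}
9: fault, frames {3,2,9}
5: fault, frames {3,2,9,5}
9: hit
3: hit
9: hit
8: fault, evict 2, frames {3,9,5,8}
3: hit
9: hit
8: hit
3: hit
8: hit
9: hit
3: hit
9: hit
Page faults: 5.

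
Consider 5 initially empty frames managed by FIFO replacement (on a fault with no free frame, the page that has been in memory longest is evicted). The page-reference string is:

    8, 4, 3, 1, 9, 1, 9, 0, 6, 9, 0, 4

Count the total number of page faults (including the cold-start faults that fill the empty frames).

8

8 -> miss, frames (8)
4 -> miss, frames (8 4)
3 -> miss, frames (8 4 3)
1 -> miss, frames (8 4 3 1)
9 -> miss, frames (8 4 3 1 9)
1 -> hit
9 -> hit
0 -> miss, evict 8, frames (4 3 1 9 0)
6 -> miss, evict 4, frames (3 1 9 0 6)
9 -> hit
0 -> hit
4 -> miss, evict 3, frames (1 9 0 6 4)
Page faults: 8.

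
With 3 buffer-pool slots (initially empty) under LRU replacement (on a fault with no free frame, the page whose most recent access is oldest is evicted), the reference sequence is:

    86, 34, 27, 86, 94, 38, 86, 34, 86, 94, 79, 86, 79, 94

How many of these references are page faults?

86 → fault, frames [86]
34 → fault, frames [86, 34]
27 → fault, frames [86, 34, 27]
86 → hit
94 → fault, evict 34, frames [27, 86, 94]
38 → fault, evict 27, frames [86, 94, 38]
86 → hit
34 → fault, evict 94, frames [38, 86, 34]
86 → hit
94 → fault, evict 38, frames [34, 86, 94]
79 → fault, evict 34, frames [86, 94, 79]
86 → hit
79 → hit
94 → hit
Page faults: 8.

8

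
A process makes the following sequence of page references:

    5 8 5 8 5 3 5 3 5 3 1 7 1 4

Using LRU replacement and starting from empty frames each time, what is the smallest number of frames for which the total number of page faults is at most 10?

f=1: 14 faults
f=2: 6 faults
f=3: 6 faults
f=4: 6 faults
f=5: 6 faults
f=6: 6 faults
Smallest f with faults ≤ 10 is 2.

2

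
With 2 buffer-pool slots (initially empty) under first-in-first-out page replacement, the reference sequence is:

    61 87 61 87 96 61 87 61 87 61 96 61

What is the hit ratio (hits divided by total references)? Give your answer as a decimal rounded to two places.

0.42

61: miss, frames (61)
87: miss, frames (61 87)
61: hit
87: hit
96: miss, evict 61, frames (87 96)
61: miss, evict 87, frames (96 61)
87: miss, evict 96, frames (61 87)
61: hit
87: hit
61: hit
96: miss, evict 61, frames (87 96)
61: miss, evict 87, frames (96 61)
Hits: 5 of 12 references → 5/12 = 0.4167.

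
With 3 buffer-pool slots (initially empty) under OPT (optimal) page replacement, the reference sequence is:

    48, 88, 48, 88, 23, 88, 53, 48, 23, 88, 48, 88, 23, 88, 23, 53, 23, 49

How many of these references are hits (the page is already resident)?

48 → fault, frames (48)
88 → fault, frames (48 88)
48 → hit
88 → hit
23 → fault, frames (48 88 23)
88 → hit
53 → fault, evict 88, frames (48 23 53)
48 → hit
23 → hit
88 → fault, evict 53, frames (48 23 88)
48 → hit
88 → hit
23 → hit
88 → hit
23 → hit
53 → fault, evict 88, frames (48 23 53)
23 → hit
49 → fault, evict 53, frames (48 23 49)
Hits: 11.

11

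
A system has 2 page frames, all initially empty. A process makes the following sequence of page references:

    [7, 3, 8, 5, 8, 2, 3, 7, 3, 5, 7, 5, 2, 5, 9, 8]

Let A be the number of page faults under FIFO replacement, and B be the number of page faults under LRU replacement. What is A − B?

-1

Under FIFO: F F F F . F F F . F . . F . F F → 11 faults.
Under LRU: F F F F . F F F . F F . F . F F → 12 faults.
A − B = 11 − 12 = -1.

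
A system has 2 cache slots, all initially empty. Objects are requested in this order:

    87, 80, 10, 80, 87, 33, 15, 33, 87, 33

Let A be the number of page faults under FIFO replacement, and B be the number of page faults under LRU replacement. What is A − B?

Under FIFO: F F F . F F F . F F → 8 faults.
Under LRU: F F F . F F F . F . → 7 faults.
A − B = 8 − 7 = 1.

1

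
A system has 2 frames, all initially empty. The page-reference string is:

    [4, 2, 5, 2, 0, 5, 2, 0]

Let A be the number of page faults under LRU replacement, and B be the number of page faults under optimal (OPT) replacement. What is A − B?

2

Under LRU: F F F . F F F F → 7 faults.
Under OPT: F F F . F . F . → 5 faults.
A − B = 7 − 5 = 2.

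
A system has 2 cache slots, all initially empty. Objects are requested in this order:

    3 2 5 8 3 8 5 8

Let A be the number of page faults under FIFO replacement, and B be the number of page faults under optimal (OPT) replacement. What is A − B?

2

Under FIFO: F F F F F . F F → 7 faults.
Under OPT: F F F F . . F . → 5 faults.
A − B = 7 − 5 = 2.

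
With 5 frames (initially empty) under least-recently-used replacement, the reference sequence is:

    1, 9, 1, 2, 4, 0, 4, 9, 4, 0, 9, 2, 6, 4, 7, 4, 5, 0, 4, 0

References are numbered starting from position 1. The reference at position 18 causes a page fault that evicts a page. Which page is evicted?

pos 1: 1: fault, frames (1)
pos 2: 9: fault, frames (1 9)
pos 3: 1: hit
pos 4: 2: fault, frames (9 1 2)
pos 5: 4: fault, frames (9 1 2 4)
pos 6: 0: fault, frames (9 1 2 4 0)
pos 7: 4: hit
pos 8: 9: hit
pos 9: 4: hit
pos 10: 0: hit
pos 11: 9: hit
pos 12: 2: hit
pos 13: 6: fault, evict 1, frames (4 0 9 2 6)
pos 14: 4: hit
pos 15: 7: fault, evict 0, frames (9 2 6 4 7)
pos 16: 4: hit
pos 17: 5: fault, evict 9, frames (2 6 7 4 5)
pos 18: 0: fault, evict 2, frames (6 7 4 5 0)
At position 18, page 2 is evicted.

2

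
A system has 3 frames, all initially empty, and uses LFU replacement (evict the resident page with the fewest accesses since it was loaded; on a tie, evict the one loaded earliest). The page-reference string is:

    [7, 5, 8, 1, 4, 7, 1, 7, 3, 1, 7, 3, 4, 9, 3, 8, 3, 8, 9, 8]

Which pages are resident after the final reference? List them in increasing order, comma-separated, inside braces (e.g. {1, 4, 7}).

7 → fault, frames (7)
5 → fault, frames (7 5)
8 → fault, frames (7 5 8)
1 → fault, evict 7, frames (5 8 1)
4 → fault, evict 5, frames (8 1 4)
7 → fault, evict 8, frames (1 4 7)
1 → hit
7 → hit
3 → fault, evict 4, frames (1 7 3)
1 → hit
7 → hit
3 → hit
4 → fault, evict 3, frames (1 7 4)
9 → fault, evict 4, frames (1 7 9)
3 → fault, evict 9, frames (1 7 3)
8 → fault, evict 3, frames (1 7 8)
3 → fault, evict 8, frames (1 7 3)
8 → fault, evict 3, frames (1 7 8)
9 → fault, evict 8, frames (1 7 9)
8 → fault, evict 9, frames (1 7 8)

{1, 7, 8}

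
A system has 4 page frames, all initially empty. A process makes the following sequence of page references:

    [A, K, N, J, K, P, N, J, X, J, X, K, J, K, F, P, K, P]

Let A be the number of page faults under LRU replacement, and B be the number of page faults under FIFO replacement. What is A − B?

1

Under LRU: F F F F . F . . F . . F . . F F . . → 9 faults.
Under FIFO: F F F F . F . . F . . F . . F . . . → 8 faults.
A − B = 9 − 8 = 1.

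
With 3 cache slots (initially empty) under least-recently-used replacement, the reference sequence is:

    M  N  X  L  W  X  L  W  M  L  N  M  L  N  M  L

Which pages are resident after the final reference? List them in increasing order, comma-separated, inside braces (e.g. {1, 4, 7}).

{L, M, N}

M: miss, frames {M}
N: miss, frames {M,N}
X: miss, frames {M,N,X}
L: miss, evict M, frames {N,X,L}
W: miss, evict N, frames {X,L,W}
X: hit
L: hit
W: hit
M: miss, evict X, frames {L,W,M}
L: hit
N: miss, evict W, frames {M,L,N}
M: hit
L: hit
N: hit
M: hit
L: hit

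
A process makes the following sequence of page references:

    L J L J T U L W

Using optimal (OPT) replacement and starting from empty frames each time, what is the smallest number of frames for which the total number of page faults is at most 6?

f=1: 8 faults
f=2: 5 faults
f=3: 5 faults
f=4: 5 faults
f=5: 5 faults
Smallest f with faults ≤ 6 is 2.

2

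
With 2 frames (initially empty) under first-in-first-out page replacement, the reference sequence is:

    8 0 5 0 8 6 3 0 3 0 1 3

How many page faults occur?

9

8: miss, frames (8)
0: miss, frames (8 0)
5: miss, evict 8, frames (0 5)
0: hit
8: miss, evict 0, frames (5 8)
6: miss, evict 5, frames (8 6)
3: miss, evict 8, frames (6 3)
0: miss, evict 6, frames (3 0)
3: hit
0: hit
1: miss, evict 3, frames (0 1)
3: miss, evict 0, frames (1 3)
Page faults: 9.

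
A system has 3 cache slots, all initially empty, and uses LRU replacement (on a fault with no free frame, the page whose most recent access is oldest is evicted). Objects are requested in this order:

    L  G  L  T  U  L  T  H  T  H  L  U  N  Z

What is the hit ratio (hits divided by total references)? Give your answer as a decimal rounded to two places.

0.43

L -> fault, frames [L]
G -> fault, frames [L, G]
L -> hit
T -> fault, frames [G, L, T]
U -> fault, evict G, frames [L, T, U]
L -> hit
T -> hit
H -> fault, evict U, frames [L, T, H]
T -> hit
H -> hit
L -> hit
U -> fault, evict T, frames [H, L, U]
N -> fault, evict H, frames [L, U, N]
Z -> fault, evict L, frames [U, N, Z]
Hits: 6 of 14 references → 6/14 = 0.4286.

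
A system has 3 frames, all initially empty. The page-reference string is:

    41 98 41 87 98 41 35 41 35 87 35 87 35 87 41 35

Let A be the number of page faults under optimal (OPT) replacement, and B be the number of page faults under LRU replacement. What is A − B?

-1

Under OPT: F F . F . . F . . . . . . . . . → 4 faults.
Under LRU: F F . F . . F . . F . . . . . . → 5 faults.
A − B = 4 − 5 = -1.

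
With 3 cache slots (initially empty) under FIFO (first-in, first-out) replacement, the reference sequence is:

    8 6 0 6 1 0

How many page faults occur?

4

8 -> miss, frames (8)
6 -> miss, frames (8 6)
0 -> miss, frames (8 6 0)
6 -> hit
1 -> miss, evict 8, frames (6 0 1)
0 -> hit
Page faults: 4.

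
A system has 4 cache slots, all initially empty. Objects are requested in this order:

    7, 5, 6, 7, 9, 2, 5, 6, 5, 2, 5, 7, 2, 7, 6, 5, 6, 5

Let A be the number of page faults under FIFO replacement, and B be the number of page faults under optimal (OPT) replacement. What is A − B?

Under FIFO: F F F . F F . . . . . F . . . F F . → 8 faults.
Under OPT: F F F . F F . . . . . . . . . . . . → 5 faults.
A − B = 8 − 5 = 3.

3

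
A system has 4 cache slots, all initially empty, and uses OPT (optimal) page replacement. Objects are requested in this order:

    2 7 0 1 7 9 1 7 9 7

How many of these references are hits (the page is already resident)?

2: miss, frames [2]
7: miss, frames [2, 7]
0: miss, frames [2, 7, 0]
1: miss, frames [2, 7, 0, 1]
7: hit
9: miss, evict 0, frames [2, 7, 1, 9]
1: hit
7: hit
9: hit
7: hit
Hits: 5.

5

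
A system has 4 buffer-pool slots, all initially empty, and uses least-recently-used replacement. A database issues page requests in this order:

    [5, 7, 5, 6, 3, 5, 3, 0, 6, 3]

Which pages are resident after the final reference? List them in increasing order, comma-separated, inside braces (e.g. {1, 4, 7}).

{0, 3, 5, 6}

5 -> fault, frames [5]
7 -> fault, frames [5, 7]
5 -> hit
6 -> fault, frames [7, 5, 6]
3 -> fault, frames [7, 5, 6, 3]
5 -> hit
3 -> hit
0 -> fault, evict 7, frames [6, 5, 3, 0]
6 -> hit
3 -> hit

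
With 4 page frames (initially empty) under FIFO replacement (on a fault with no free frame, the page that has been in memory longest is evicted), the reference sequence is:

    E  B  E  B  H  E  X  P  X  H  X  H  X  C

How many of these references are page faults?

6

E → miss, frames (E)
B → miss, frames (E B)
E → hit
B → hit
H → miss, frames (E B H)
E → hit
X → miss, frames (E B H X)
P → miss, evict E, frames (B H X P)
X → hit
H → hit
X → hit
H → hit
X → hit
C → miss, evict B, frames (H X P C)
Page faults: 6.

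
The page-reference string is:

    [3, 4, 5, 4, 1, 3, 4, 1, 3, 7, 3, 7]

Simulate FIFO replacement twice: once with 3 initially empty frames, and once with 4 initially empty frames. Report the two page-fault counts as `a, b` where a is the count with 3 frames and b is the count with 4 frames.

3 frames: F F F . F F F . . F . . → 7 faults.
4 frames: F F F . F . . . . F F . → 6 faults.
6 < 7: adding a frame reduced faults, as is typical.

7, 6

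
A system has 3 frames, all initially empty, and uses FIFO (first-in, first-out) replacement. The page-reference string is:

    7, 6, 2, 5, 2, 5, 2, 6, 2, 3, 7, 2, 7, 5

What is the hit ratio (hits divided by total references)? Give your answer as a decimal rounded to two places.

0.43

7 → miss, frames [7]
6 → miss, frames [7, 6]
2 → miss, frames [7, 6, 2]
5 → miss, evict 7, frames [6, 2, 5]
2 → hit
5 → hit
2 → hit
6 → hit
2 → hit
3 → miss, evict 6, frames [2, 5, 3]
7 → miss, evict 2, frames [5, 3, 7]
2 → miss, evict 5, frames [3, 7, 2]
7 → hit
5 → miss, evict 3, frames [7, 2, 5]
Hits: 6 of 14 references → 6/14 = 0.4286.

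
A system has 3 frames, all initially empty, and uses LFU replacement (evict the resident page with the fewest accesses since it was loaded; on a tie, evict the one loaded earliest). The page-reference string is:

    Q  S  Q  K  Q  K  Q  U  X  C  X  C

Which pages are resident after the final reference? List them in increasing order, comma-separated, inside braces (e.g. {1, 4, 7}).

{C, K, Q}

Q -> miss, frames {Q}
S -> miss, frames {Q,S}
Q -> hit
K -> miss, frames {Q,S,K}
Q -> hit
K -> hit
Q -> hit
U -> miss, evict S, frames {Q,K,U}
X -> miss, evict U, frames {Q,K,X}
C -> miss, evict X, frames {Q,K,C}
X -> miss, evict C, frames {Q,K,X}
C -> miss, evict X, frames {Q,K,C}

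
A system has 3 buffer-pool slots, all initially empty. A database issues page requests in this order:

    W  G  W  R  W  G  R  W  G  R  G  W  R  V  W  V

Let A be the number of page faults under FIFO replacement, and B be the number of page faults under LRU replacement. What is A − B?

1

Under FIFO: F F . F . . . . . . . . . F F . → 5 faults.
Under LRU: F F . F . . . . . . . . . F . . → 4 faults.
A − B = 5 − 4 = 1.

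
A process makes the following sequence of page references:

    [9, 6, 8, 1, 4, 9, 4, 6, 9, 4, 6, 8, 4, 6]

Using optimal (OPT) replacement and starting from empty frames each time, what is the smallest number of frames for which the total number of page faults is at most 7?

3

f=1: 14 faults
f=2: 9 faults
f=3: 6 faults
f=4: 5 faults
f=5: 5 faults
Smallest f with faults ≤ 7 is 3.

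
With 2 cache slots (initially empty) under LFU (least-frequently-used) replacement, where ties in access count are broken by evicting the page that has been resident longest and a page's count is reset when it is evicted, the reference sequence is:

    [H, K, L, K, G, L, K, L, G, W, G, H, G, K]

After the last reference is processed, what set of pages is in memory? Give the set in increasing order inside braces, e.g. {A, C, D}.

{G, K}

H: miss, frames {H}
K: miss, frames {H,K}
L: miss, evict H, frames {K,L}
K: hit
G: miss, evict L, frames {K,G}
L: miss, evict G, frames {K,L}
K: hit
L: hit
G: miss, evict L, frames {K,G}
W: miss, evict G, frames {K,W}
G: miss, evict W, frames {K,G}
H: miss, evict G, frames {K,H}
G: miss, evict H, frames {K,G}
K: hit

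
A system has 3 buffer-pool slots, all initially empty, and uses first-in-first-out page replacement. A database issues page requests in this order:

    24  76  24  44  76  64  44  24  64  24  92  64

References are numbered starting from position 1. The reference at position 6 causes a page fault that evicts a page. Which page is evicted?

24

pos 1: 24 -> fault, frames {24}
pos 2: 76 -> fault, frames {24,76}
pos 3: 24 -> hit
pos 4: 44 -> fault, frames {24,76,44}
pos 5: 76 -> hit
pos 6: 64 -> fault, evict 24, frames {76,44,64}
At position 6, page 24 is evicted.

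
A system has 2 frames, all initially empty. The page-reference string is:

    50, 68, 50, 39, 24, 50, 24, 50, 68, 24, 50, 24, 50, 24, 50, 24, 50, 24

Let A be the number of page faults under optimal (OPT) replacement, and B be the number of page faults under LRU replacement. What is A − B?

Under OPT: F F . F F . . . F . F . . . . . . . → 6 faults.
Under LRU: F F . F F F . . F F F . . . . . . . → 8 faults.
A − B = 6 − 8 = -2.

-2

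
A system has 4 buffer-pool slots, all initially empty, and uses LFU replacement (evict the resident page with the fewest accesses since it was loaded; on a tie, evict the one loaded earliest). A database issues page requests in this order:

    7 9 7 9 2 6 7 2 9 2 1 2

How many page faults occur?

5

7 -> miss, frames {7}
9 -> miss, frames {7,9}
7 -> hit
9 -> hit
2 -> miss, frames {7,9,2}
6 -> miss, frames {7,9,2,6}
7 -> hit
2 -> hit
9 -> hit
2 -> hit
1 -> miss, evict 6, frames {7,9,2,1}
2 -> hit
Page faults: 5.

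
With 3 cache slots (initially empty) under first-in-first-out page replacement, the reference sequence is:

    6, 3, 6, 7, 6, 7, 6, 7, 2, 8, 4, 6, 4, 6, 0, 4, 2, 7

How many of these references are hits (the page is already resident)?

8

6 -> fault, frames (6)
3 -> fault, frames (6 3)
6 -> hit
7 -> fault, frames (6 3 7)
6 -> hit
7 -> hit
6 -> hit
7 -> hit
2 -> fault, evict 6, frames (3 7 2)
8 -> fault, evict 3, frames (7 2 8)
4 -> fault, evict 7, frames (2 8 4)
6 -> fault, evict 2, frames (8 4 6)
4 -> hit
6 -> hit
0 -> fault, evict 8, frames (4 6 0)
4 -> hit
2 -> fault, evict 4, frames (6 0 2)
7 -> fault, evict 6, frames (0 2 7)
Hits: 8.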